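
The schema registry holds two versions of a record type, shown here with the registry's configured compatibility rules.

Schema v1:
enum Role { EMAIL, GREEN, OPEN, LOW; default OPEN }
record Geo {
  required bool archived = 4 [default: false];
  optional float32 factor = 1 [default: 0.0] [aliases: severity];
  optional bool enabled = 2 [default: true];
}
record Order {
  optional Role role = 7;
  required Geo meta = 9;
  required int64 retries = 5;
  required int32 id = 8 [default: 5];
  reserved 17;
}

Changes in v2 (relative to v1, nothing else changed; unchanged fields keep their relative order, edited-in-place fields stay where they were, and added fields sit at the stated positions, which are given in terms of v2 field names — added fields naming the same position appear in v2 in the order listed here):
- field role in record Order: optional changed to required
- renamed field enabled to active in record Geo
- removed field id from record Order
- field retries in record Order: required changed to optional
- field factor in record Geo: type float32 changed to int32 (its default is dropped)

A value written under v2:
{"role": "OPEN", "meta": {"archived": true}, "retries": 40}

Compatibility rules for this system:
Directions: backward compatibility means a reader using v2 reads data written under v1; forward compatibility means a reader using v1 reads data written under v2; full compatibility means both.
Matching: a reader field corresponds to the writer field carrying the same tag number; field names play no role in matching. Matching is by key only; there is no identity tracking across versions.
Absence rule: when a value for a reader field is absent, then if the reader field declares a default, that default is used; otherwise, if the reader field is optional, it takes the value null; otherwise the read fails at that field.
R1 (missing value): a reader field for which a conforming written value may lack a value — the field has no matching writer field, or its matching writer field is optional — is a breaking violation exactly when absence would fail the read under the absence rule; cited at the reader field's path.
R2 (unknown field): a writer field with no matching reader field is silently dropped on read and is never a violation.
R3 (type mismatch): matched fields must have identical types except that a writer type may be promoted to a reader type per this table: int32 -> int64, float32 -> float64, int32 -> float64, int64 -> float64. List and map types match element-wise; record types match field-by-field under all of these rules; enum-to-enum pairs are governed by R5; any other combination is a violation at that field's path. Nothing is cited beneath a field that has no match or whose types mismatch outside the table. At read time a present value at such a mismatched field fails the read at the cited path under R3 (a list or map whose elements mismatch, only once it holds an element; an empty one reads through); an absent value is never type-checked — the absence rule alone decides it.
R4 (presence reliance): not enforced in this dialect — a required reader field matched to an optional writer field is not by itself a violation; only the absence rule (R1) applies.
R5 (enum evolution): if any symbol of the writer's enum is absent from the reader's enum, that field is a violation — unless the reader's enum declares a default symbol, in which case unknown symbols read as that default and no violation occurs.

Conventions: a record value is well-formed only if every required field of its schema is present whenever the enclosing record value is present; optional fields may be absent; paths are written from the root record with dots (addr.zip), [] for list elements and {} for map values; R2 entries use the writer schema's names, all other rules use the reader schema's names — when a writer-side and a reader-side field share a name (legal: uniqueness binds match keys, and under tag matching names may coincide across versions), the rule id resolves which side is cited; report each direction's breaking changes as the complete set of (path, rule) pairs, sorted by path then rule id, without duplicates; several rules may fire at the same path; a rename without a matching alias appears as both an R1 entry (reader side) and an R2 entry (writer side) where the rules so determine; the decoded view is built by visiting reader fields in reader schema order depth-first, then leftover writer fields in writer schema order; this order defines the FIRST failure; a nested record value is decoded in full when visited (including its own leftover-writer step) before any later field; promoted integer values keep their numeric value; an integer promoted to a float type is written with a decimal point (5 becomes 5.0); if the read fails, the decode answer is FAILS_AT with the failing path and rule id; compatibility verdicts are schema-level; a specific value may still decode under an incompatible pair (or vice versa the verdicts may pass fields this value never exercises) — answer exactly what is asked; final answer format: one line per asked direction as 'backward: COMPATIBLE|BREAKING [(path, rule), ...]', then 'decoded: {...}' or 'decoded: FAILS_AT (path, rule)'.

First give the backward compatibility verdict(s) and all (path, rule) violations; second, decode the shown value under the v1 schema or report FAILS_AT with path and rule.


backward: BREAKING [(meta.factor, R3), (role, R1)]; decoded: {"role": "OPEN", "meta": {"archived": true, "factor": 0.0, "enabled": true}, "retries": 40, "id": 5}

the writer's type comes first in each Order pair
backward for Order (reader v2, writer v1):
  writer optional, Role -> Role: reader role maps from writer role
  writer required, Geo -> Geo: reader meta maps from writer meta
  writer required, int64 -> int64: reader retries maps from writer retries
  writer field id has no reader counterpart
  writer required, bool -> bool: reader meta.archived maps from writer meta.archived
  writer optional, float32 -> int32: reader meta.factor maps from writer meta.factor
  writer optional, bool -> bool: reader meta.active maps from writer meta.enabled
  violation R3 at meta.factor
  violation R1 at role
  backward on Order therefore BREAKING (2)
decode (reader v1):
  role := "OPEN"
  meta.archived := true
  meta.factor := 0.0 (no value, default fills)
  meta.enabled := true (no value, default fills)
  retries := 40
  id := 5 (no value, default fills)
  => decoded: {"role": "OPEN", "meta": {"archived": true, "factor": 0.0, "enabled": true}, "retries": 40, "id": 5}
the rest of the Order diff is inert for this question:
  renamed field enabled to active in record Geo -> fires no rule on Order, leaving the asked answer as it is
  removed field id from record Order -> fires no rule on Order, leaving the asked answer as it is
  field retries in record Order: required changed to optional -> fires only in the forward direction of Order, which is not asked here


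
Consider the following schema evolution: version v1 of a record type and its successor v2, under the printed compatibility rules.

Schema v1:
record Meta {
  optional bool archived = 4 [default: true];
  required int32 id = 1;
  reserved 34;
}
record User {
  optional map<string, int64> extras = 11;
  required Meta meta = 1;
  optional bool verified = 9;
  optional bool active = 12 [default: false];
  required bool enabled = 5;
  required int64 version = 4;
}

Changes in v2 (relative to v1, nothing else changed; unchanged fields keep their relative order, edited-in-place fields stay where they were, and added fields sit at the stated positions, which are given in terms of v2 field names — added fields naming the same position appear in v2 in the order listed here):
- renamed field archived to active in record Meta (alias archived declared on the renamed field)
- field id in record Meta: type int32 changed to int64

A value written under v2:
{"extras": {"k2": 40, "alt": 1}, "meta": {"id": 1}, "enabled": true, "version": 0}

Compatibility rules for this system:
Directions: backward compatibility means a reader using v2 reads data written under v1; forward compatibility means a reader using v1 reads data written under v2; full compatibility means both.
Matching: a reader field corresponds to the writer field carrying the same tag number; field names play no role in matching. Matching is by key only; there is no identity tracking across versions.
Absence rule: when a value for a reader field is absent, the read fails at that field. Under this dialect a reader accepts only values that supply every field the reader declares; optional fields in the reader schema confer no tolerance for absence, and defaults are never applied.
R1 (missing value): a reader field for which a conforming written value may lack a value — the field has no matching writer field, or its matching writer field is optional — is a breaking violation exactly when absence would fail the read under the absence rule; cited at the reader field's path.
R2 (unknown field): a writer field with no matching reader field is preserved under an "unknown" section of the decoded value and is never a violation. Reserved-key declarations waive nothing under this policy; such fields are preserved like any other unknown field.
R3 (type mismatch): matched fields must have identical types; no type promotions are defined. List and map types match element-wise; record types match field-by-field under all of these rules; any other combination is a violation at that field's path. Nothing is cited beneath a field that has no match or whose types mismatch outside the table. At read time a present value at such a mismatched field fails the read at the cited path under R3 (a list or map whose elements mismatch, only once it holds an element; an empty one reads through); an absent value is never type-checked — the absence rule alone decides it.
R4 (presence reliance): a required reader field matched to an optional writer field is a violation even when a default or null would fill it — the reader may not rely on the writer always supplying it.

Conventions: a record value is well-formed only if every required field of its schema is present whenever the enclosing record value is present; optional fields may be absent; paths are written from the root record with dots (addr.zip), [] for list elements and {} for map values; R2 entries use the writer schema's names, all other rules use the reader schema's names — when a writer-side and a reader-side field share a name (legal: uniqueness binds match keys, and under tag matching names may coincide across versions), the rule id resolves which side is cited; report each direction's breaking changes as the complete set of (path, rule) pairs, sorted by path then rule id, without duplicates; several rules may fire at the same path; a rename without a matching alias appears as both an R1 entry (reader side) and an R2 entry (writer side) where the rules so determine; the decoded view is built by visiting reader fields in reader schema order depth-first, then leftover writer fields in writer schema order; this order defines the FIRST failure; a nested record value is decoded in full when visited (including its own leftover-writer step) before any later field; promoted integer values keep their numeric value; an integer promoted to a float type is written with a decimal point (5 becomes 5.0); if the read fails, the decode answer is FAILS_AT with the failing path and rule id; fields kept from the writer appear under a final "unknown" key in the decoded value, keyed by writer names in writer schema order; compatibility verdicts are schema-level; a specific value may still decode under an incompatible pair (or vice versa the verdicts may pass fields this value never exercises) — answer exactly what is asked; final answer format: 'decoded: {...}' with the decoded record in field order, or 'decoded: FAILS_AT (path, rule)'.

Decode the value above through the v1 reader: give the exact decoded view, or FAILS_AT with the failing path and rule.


the writer's type comes first in each User pair
decode walk for User under reader schema v1:
  extras := {"k2": 40, "alt": 1}
  read fails at meta.archived under R1 (no fill)
  => FAILS_AT (meta.archived, R1)
remaining User differences; none change what is asked:
  field id in record Meta: type int32 changed to int64 -> shifts the User verdicts, not this decode

decoded: FAILS_AT (meta.archived, R1)


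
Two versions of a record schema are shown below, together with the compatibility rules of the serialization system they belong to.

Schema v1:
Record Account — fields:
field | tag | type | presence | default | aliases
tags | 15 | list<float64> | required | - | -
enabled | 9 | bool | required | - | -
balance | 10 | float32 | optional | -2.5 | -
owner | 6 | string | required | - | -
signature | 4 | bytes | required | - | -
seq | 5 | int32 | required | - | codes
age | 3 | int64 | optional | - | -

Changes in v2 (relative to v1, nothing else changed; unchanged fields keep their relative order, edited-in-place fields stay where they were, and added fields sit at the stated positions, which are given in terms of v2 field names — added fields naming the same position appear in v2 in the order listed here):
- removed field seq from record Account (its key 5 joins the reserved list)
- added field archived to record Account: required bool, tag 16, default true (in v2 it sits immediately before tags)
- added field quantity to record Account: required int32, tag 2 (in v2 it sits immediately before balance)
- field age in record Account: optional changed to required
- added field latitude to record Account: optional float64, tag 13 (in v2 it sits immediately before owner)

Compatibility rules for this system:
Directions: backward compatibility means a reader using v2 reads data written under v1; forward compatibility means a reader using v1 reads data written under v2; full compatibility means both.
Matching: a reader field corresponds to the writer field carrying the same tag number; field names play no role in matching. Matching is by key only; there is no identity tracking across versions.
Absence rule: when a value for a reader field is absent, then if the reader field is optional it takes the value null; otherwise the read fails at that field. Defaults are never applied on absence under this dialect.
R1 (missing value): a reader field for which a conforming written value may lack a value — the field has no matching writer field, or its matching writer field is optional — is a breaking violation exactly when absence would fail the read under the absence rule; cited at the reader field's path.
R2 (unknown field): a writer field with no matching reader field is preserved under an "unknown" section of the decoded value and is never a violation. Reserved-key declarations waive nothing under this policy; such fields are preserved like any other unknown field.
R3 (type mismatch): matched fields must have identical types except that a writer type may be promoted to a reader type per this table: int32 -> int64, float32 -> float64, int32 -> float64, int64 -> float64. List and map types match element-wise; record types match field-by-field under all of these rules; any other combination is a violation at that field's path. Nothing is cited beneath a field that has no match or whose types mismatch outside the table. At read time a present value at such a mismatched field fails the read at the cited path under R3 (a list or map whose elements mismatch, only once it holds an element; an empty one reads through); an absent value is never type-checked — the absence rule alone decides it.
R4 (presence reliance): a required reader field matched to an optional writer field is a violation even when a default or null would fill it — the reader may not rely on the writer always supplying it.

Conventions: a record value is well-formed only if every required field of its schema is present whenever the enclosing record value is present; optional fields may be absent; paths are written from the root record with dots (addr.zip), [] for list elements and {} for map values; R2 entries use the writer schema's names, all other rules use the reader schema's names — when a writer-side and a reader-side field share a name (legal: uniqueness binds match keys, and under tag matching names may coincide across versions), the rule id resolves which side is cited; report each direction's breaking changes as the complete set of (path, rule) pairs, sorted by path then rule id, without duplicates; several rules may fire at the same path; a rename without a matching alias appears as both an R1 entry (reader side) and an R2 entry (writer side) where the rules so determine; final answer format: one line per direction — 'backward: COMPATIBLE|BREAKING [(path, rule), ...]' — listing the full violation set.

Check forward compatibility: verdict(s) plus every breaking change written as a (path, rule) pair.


the writer's type comes first in each Account pair
checking forward for Account: reader v1 against writer v2:
  tags: paired with writer tags (list<float64> -> list<float64>; writer required)
  enabled: paired with writer enabled (bool -> bool; writer required)
  balance: paired with writer balance (float32 -> float32; writer optional)
  owner: paired with writer owner (string -> string; writer required)
  signature: paired with writer signature (bytes -> bytes; writer required)
  seq has no writer counterpart
  age: paired with writer age (int64 -> int64; writer required)
  archived (writer side), unknown to reader
  quantity (writer side), unknown to reader
  latitude (writer side), unknown to reader
  breaking: (seq, R1)
  forward on Account therefore BREAKING (1)
diffs on Account not affecting the asked answer:
  added field quantity to record Account: required int32, tag 2 (in v2 it sits immediately before balance) -> its effect on Account is confined to the backward direction, not asked
  added field archived to record Account: required bool, tag 16, default true (in v2 it sits immediately before tags) -> its effect on Account is confined to the backward direction, not asked
  field age in record Account: optional changed to required -> its effect on Account is confined to the backward direction, not asked
  added field latitude to record Account: optional float64, tag 13 (in v2 it sits immediately before owner) -> inert for the asked Account verdict: nothing fires

forward: BREAKING [(seq, R1)]


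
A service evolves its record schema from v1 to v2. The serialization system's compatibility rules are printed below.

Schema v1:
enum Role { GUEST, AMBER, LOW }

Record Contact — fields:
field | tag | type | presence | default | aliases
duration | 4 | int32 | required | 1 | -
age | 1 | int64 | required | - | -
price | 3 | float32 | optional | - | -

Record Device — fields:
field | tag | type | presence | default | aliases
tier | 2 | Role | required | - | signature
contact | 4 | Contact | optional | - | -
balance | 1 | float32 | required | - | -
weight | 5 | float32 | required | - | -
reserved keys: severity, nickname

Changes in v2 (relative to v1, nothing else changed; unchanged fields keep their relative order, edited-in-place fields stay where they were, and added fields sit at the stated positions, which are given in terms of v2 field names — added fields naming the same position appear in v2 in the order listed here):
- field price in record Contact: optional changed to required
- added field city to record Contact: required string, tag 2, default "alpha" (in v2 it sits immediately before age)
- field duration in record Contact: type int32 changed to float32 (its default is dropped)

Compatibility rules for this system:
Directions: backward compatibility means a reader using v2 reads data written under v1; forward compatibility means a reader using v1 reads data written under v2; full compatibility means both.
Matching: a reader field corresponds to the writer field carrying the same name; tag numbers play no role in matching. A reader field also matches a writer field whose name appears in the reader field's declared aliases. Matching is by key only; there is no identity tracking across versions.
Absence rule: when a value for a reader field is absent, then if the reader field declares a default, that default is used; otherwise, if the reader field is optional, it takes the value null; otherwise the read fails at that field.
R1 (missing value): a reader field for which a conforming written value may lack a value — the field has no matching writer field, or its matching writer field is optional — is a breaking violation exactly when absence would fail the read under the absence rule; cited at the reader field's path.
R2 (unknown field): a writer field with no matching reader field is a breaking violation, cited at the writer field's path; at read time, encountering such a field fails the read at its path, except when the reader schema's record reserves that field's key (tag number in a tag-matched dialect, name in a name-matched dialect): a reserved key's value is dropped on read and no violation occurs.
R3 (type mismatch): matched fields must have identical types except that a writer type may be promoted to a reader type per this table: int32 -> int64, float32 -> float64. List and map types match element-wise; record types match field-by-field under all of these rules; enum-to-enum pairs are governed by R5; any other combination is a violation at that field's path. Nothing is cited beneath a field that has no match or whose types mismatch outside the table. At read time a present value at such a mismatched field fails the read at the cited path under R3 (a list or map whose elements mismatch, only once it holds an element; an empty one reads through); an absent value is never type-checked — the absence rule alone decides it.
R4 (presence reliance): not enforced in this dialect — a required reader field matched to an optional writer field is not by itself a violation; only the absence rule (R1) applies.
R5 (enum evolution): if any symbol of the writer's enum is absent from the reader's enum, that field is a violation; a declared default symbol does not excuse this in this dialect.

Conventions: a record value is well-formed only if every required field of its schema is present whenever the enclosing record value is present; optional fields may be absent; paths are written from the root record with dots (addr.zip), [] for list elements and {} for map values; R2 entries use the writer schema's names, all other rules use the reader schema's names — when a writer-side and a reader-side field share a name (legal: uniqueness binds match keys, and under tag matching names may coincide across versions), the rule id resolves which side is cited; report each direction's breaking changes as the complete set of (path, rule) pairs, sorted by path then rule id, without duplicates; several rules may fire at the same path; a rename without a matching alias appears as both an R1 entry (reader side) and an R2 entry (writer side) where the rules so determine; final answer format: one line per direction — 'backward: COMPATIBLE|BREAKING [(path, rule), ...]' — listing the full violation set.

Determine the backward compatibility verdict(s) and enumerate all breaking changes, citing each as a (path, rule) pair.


arrows below run writer -> reader for Device
backward pass over Device, reader schema v2, writer schema v1:
  tier <- tier (Role -> Role, writer required)
  contact <- contact (Contact -> Contact, writer optional)
  balance <- balance (float32 -> float32, writer required)
  weight <- weight (float32 -> float32, writer required)
  contact.duration <- contact.duration (int32 -> float32, writer required)
  contact.city has no writer counterpart
  contact.age <- contact.age (int64 -> int64, writer required)
  contact.price <- contact.price (float32 -> float32, writer optional)
  violation R3 at contact.duration
  violation R1 at contact.price
  => backward verdict for Device: BREAKING, 2 violation(s)
the rest of the Device diff is inert for this question:
  added field city to record Contact: required string, tag 2, default "alpha" (in v2 it sits immediately before age) -> affects forward compatibility only, which is not asked

backward: BREAKING [(contact.duration, R3), (contact.price, R1)]


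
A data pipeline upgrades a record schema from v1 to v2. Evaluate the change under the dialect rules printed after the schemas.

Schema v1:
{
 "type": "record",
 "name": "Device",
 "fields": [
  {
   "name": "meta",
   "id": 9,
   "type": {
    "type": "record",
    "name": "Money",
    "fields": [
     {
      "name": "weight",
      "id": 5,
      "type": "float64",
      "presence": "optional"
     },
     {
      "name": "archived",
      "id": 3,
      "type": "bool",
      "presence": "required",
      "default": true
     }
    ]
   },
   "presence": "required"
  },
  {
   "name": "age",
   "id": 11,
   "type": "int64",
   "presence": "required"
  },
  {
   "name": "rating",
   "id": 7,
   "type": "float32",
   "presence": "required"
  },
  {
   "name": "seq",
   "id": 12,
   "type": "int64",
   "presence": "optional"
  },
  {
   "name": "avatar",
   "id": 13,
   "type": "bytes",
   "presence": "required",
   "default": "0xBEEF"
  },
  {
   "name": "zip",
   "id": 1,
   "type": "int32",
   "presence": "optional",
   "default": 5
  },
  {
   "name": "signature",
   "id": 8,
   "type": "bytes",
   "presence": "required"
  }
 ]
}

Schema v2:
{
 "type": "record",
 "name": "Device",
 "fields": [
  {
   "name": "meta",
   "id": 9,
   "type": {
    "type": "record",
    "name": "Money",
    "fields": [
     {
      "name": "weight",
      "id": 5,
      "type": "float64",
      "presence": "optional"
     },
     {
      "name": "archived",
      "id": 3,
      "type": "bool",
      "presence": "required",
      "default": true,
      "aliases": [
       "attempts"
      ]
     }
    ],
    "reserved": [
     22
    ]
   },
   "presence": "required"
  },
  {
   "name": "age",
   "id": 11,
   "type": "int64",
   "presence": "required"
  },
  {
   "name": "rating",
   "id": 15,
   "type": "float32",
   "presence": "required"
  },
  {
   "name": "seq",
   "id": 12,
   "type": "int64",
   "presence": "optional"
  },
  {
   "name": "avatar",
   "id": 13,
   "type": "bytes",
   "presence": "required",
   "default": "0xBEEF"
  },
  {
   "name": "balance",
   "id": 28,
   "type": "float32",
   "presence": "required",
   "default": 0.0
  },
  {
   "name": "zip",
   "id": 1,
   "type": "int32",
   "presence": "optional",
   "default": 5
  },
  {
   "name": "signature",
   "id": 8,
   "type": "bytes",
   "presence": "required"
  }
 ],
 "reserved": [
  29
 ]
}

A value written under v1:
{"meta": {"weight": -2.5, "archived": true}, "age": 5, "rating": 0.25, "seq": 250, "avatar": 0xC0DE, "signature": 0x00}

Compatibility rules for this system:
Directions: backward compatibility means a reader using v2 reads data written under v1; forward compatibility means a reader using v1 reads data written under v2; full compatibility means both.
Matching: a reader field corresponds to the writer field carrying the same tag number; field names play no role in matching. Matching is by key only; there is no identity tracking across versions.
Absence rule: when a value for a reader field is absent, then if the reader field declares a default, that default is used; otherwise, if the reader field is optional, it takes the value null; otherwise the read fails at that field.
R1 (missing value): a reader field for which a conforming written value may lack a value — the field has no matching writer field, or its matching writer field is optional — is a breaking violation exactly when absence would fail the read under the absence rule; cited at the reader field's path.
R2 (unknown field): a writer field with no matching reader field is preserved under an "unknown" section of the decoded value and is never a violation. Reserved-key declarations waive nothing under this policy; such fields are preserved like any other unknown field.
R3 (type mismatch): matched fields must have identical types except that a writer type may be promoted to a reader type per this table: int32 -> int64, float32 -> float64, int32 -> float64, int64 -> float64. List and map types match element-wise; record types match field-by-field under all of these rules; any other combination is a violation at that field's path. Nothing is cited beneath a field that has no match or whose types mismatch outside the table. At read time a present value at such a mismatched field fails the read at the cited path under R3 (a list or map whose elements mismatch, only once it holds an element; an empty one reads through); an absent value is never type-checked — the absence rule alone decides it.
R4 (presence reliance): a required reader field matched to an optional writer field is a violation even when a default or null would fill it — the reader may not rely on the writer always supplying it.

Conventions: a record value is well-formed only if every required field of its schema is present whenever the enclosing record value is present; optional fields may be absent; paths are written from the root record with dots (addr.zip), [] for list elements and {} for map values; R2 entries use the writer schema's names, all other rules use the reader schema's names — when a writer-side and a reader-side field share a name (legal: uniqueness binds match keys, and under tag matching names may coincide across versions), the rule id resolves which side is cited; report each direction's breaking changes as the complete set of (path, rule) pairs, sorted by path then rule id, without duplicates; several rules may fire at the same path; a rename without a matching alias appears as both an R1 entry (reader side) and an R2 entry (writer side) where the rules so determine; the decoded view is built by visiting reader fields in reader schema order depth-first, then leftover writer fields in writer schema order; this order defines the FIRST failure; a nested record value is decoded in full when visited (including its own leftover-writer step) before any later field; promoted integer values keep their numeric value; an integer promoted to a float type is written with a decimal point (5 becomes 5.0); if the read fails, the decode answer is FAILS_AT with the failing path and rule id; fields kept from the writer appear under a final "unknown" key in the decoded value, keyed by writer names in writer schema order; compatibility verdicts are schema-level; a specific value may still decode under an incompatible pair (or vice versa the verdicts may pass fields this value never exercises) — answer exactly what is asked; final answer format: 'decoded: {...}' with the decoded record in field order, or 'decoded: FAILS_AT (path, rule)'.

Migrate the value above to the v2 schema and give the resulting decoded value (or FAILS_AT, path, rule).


decoded: FAILS_AT (rating, R1)

in Device below, arrows point writer -> reader
migrating the Device value to v2:
  meta.weight := -2.5
  meta.archived := true
  age := 5
  read fails at rating under R1 (no fill)
  => FAILS_AT (rating, R1)
diffs on Device not affecting the asked answer:
  added field balance to record Device: required float32, tag 28, default 0.0 (in v2 it sits immediately before zip) -> no rule fires on it and the decoded Device view is identical with or without it


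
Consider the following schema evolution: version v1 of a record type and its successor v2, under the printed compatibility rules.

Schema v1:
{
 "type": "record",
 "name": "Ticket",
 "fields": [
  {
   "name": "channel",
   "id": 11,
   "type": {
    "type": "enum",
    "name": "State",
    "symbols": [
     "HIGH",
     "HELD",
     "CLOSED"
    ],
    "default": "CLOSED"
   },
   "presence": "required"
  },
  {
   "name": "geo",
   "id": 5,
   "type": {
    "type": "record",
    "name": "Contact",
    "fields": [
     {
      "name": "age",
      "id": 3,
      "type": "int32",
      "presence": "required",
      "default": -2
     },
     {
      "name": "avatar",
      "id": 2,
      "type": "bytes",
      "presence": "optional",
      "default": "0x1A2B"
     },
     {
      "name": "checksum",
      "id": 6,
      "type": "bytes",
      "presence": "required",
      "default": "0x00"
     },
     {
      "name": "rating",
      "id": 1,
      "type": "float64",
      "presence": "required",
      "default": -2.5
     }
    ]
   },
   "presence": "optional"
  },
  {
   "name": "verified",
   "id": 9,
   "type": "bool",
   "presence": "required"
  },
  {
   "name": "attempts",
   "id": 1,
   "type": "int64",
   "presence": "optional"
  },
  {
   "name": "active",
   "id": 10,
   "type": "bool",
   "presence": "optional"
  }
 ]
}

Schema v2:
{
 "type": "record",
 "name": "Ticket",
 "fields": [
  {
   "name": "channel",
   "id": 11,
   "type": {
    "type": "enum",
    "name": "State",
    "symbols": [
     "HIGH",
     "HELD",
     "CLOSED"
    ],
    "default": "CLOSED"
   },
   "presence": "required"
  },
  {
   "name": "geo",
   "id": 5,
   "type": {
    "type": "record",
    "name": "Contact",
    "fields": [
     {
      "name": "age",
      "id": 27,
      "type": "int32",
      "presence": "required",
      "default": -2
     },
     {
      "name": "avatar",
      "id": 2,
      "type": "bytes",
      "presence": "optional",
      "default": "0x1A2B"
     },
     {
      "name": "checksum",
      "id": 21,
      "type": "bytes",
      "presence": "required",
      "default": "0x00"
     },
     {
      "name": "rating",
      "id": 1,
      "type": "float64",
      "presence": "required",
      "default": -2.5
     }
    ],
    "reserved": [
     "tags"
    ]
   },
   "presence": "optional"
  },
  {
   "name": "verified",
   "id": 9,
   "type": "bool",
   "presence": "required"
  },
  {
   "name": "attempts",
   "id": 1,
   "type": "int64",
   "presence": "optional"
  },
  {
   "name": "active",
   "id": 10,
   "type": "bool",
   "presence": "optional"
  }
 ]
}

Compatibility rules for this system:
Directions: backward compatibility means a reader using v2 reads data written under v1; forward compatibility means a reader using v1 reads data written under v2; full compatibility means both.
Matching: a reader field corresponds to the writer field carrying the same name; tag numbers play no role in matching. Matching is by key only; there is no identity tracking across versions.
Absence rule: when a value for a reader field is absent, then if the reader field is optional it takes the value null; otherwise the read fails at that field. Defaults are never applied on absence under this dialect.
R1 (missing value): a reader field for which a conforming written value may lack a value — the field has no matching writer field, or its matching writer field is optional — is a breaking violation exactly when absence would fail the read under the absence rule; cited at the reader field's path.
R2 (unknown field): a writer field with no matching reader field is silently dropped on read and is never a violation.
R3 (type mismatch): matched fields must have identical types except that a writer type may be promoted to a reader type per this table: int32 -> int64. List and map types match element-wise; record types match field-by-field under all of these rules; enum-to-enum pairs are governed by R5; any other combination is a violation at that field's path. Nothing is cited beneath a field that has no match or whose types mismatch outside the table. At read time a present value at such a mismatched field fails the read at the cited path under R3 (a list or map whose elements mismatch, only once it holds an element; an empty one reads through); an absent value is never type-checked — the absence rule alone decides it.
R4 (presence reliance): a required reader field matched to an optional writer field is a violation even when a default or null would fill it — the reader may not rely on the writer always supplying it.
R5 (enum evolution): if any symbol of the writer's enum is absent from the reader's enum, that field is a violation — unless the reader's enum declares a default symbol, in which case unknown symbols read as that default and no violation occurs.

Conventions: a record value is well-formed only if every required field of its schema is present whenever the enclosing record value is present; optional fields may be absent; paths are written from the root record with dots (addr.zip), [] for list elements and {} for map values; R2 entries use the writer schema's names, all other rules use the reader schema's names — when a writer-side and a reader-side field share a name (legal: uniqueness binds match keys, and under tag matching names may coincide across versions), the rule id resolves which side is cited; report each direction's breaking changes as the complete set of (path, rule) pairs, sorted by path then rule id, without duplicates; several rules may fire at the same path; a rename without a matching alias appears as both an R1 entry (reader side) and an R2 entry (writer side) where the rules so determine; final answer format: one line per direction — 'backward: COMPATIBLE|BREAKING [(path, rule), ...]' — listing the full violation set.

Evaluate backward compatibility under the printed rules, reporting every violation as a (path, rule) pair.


backward: COMPATIBLE []

arrows below run writer -> reader for Ticket
backward for Ticket (reader v2, writer v1):
  State -> State, writer required: channel aligns to channel
  Contact -> Contact, writer optional: geo aligns to geo
  bool -> bool, writer required: verified aligns to verified
  int64 -> int64, writer optional: attempts aligns to attempts
  bool -> bool, writer optional: active aligns to active
  int32 -> int32, writer required: geo.age aligns to geo.age
  bytes -> bytes, writer optional: geo.avatar aligns to geo.avatar
  bytes -> bytes, writer required: geo.checksum aligns to geo.checksum
  float64 -> float64, writer required: geo.rating aligns to geo.rating
  => no violations; backward on Ticket: COMPATIBLE
the other Ticket changes do not affect what is asked:
  field age in record Contact: tag 3 changed to 27 -> fires no rule on Ticket, leaving the asked answer as it is
  field checksum in record Contact: tag 6 changed to 21 -> fires no rule on Ticket, leaving the asked answer as it is


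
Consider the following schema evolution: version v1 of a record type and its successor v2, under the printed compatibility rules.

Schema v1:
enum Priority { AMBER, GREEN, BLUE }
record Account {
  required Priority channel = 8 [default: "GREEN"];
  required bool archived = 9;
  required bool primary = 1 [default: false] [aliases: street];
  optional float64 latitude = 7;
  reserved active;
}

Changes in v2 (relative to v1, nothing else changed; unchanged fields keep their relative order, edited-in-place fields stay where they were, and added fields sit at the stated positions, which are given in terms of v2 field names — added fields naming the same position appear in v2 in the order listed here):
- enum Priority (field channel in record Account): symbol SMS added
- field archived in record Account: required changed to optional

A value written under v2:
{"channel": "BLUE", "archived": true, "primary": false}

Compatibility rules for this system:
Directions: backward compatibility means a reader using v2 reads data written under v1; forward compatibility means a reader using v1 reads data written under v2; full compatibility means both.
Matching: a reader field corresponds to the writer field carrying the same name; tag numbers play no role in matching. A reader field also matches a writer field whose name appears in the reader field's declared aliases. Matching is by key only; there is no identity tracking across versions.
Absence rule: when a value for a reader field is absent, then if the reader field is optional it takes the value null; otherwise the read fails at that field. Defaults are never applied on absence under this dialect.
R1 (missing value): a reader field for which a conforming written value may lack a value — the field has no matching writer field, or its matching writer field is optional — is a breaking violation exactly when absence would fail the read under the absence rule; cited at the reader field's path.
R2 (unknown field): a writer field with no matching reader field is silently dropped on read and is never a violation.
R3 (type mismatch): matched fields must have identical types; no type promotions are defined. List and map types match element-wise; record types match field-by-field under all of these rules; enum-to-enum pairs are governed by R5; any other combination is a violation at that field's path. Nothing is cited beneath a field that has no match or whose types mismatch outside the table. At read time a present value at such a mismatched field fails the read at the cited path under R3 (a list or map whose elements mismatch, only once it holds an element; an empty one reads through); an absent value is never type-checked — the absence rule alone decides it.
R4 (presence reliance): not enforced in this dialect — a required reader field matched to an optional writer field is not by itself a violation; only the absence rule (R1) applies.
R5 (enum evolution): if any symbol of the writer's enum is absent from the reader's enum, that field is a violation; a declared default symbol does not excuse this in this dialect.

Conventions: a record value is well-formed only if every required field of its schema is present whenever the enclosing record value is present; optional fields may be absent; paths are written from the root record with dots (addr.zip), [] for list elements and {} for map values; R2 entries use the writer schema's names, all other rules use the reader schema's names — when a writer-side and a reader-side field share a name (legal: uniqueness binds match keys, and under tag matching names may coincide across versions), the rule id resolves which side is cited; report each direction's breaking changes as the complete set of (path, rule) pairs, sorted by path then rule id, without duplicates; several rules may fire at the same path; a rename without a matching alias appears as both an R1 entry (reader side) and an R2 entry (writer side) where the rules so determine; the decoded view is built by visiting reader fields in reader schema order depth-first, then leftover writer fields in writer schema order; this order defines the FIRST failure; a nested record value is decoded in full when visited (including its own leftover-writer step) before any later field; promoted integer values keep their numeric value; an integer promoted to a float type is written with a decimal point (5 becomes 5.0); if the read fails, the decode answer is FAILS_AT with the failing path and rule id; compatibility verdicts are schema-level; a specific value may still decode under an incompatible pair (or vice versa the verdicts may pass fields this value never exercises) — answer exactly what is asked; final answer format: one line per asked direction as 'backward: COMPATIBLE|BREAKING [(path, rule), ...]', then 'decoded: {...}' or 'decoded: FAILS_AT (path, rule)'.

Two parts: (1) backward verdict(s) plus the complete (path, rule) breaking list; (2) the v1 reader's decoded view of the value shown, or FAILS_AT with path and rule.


backward: COMPATIBLE []; decoded: {"channel": "BLUE", "archived": true, "primary": false, "latitude": null}

the writer's type comes first in each Account pair
backward analysis of Account with v2 as reader and v1 as writer:
  writer required, Priority -> Priority: reader channel maps from writer channel
  writer required, bool -> bool: reader archived maps from writer archived
  writer required, bool -> bool: reader primary maps from writer primary
  writer optional, float64 -> float64: reader latitude maps from writer latitude
  nothing fires on Account: backward is COMPATIBLE
migrating the Account value to v1:
  channel := "BLUE"
  archived := true
  primary := false
  latitude := null (absent, optional -> null)
  => decoded: {"channel": "BLUE", "archived": true, "primary": false, "latitude": null}
ruling out the remaining Account differences:
  enum Priority (field channel in record Account): symbol SMS added -> matters only for Account's forward compatibility — outside the asked direction
  field archived in record Account: required changed to optional -> matters only for Account's forward compatibility — outside the asked direction
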